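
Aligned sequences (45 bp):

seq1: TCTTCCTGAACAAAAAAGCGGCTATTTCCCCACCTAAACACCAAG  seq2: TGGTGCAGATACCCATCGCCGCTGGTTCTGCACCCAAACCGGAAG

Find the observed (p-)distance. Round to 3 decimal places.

0.444

The sequences differ at 20 of 45 positions.
p = 20/45 = 0.444444… ≈ 0.444 (to 3 d.p.).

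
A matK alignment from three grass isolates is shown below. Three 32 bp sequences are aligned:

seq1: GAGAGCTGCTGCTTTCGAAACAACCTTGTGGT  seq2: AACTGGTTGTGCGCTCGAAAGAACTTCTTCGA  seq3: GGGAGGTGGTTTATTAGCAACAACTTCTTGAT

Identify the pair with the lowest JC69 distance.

seq1–seq2: 14/32 differ, p = 0.438, d = 0.657.
seq1–seq3: 12/32 differ, p = 0.375, d = 0.520.
seq2–seq3: 15/32 differ, p = 0.469, d = 0.736.
The smallest distance is between seq1 and seq3.

seq1 and seq3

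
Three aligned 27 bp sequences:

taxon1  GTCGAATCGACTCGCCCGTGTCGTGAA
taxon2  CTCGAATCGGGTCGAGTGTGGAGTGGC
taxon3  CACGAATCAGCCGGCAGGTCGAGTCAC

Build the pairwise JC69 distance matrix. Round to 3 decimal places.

d(taxon1,taxon2) = 0.511, d(taxon1,taxon3) = 0.770, d(taxon2,taxon3) = 0.588

taxon1–taxon2: 10/27 sites differ → p ≈ 0.37037, d = −0.75 ln(1 − 0.493827) = 0.510658 ≈ 0.511.
taxon1–taxon3: 13/27 sites differ → p ≈ 0.481481, d = −0.75 ln(1 − 0.641975) = 0.770364 ≈ 0.770.
taxon2–taxon3: 11/27 sites differ → p ≈ 0.407407, d = −0.75 ln(1 − 0.543209) = 0.587647 ≈ 0.588.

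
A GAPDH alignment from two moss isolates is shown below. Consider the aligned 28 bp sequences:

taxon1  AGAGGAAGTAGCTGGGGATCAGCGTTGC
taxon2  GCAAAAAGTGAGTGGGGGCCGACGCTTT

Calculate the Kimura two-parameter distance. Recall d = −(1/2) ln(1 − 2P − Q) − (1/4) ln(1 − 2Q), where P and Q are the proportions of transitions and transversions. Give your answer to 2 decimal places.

Of 28 sites, 11 differences are transitions and 3 are transversions, so P = 11/28 ≈ 0.392857 and Q = 3/28 ≈ 0.107143.
Under the Kimura two-parameter model, d = −½ ln(1 − 2P − Q) − ¼ ln(1 − 2Q).
1 − 2P − Q = 0.107143, giving −½ ln(0.107143) = 1.116795.
1 − 2Q = 0.785714, giving −¼ ln(0.785714) = 0.060291.
d = 1.116795 + 0.060291 = 1.177086.

1.18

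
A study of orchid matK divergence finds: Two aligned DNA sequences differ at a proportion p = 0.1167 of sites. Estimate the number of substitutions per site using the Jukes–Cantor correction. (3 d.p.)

d = −(3/4) ln(1 − 4p/3) = −0.75 ln(1 − 0.1556) = −0.75 ln(0.8444)
  = −0.75 × (-0.169129) = 0.126847 substitutions/site.

0.127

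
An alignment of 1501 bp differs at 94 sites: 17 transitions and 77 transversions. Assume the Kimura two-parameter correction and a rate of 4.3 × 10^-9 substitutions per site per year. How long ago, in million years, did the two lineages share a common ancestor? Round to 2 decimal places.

7.61

P = 17/1501 ≈ 0.011326 and Q = 77/1501 ≈ 0.051299.
Under the Kimura two-parameter model, d = −½ ln(1 − 2P − Q) − ¼ ln(1 − 2Q).
1 − 2P − Q = 0.926049, giving −½ ln(0.926049) = 0.038414.
1 − 2Q = 0.897402, giving −¼ ln(0.897402) = 0.027063.
d = 0.038414 + 0.027063 = 0.065477.
Under a molecular clock d = 2μt, so t = d/(2μ) = 0.065477 / (2 × 4.3 × 10^-9) = 7.61 million years.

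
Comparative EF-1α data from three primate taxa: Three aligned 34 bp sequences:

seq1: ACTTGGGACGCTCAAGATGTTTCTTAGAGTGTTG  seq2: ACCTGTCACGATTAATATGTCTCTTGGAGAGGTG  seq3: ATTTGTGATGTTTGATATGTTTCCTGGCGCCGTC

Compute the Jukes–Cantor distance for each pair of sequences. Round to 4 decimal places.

seq1–seq2: 10/34 sites differ → p ≈ 0.294118, d = −0.75 ln(1 − 0.392157) = 0.373379 ≈ 0.3734.
seq1–seq3: 14/34 sites differ → p ≈ 0.411765, d = −0.75 ln(1 − 0.54902) = 0.597249 ≈ 0.5972.
seq2–seq3: 12/34 sites differ → p ≈ 0.352941, d = −0.75 ln(1 − 0.470588) = 0.476991 ≈ 0.4770.

d(seq1,seq2) = 0.3734, d(seq1,seq3) = 0.5972, d(seq2,seq3) = 0.4770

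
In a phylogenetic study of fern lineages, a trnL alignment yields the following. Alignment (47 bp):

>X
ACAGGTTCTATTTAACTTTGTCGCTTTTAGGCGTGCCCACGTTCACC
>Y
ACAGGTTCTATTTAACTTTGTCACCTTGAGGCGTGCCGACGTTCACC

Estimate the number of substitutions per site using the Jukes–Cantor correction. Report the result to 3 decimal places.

The sequences differ at 4 of 47 sites (23, 25, 28, 38), so p = 4/47 ≈ 0.085106.
d = −(3/4) ln(1 − 4p/3) = −0.75 ln(1 − 0.113475) = −0.75 ln(0.886525)
  = −0.75 × (-0.120446) = 0.090335 substitutions/site.

0.090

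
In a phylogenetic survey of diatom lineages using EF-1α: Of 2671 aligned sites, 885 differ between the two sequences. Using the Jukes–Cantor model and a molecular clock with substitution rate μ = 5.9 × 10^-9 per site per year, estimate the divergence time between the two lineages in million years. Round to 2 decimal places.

37.06

p = 885/2671 ≈ 0.331337.
d = −(3/4) ln(1 − 4p/3) = −0.75 ln(1 − 0.441783) = −0.75 ln(0.558217)
  = −0.75 × (-0.583008) = 0.437256 substitutions/site.
Under a molecular clock d = 2μt, so t = d/(2μ) = 0.437256 / (2 × 5.9 × 10^-9) = 37.06 million years.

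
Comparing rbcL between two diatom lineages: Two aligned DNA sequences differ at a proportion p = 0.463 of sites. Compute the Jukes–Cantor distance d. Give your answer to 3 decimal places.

0.720

d = −(3/4) ln(1 − 4p/3) = −0.75 ln(1 − 0.617333) = −0.75 ln(0.382667)
  = −0.75 × (-0.960590) = 0.720443 substitutions/site.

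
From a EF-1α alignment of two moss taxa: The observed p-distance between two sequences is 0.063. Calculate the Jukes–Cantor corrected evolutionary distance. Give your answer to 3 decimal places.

d = −(3/4) ln(1 − 4p/3) = −0.75 ln(1 − 0.084) = −0.75 ln(0.916)
  = −0.75 × (-0.087739) = 0.065804 substitutions/site.

0.066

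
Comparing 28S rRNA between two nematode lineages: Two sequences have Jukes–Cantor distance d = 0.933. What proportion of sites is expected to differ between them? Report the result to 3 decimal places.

0.534

p = (3/4)(1 − e^(−4d/3)) = 0.75 × (1 − e^(-1.244)) = 0.75 × (1 − 0.288229) = 0.533828.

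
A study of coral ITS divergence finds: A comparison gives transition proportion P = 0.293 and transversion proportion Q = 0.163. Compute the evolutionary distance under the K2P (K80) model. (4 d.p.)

Under the Kimura two-parameter model, d = −½ ln(1 − 2P − Q) − ¼ ln(1 − 2Q).
1 − 2P − Q = 0.251, giving −½ ln(0.251) = 0.691151.
1 − 2Q = 0.674, giving −¼ ln(0.674) = 0.098631.
d = 0.691151 + 0.098631 = 0.789782.

0.7898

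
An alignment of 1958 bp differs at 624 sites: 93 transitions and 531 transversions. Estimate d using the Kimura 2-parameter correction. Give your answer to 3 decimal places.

P = 93/1958 ≈ 0.047497 and Q = 531/1958 ≈ 0.271195.
Under the Kimura two-parameter model, d = −½ ln(1 − 2P − Q) − ¼ ln(1 − 2Q).
1 − 2P − Q = 0.633811, giving −½ ln(0.633811) = 0.228002.
1 − 2Q = 0.45761, giving −¼ ln(0.45761) = 0.195434.
d = 0.228002 + 0.195434 = 0.423436.

0.423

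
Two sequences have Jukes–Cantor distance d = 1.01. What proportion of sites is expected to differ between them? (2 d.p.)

p = (3/4)(1 − e^(−4d/3)) = 0.75 × (1 − e^(-1.346667)) = 0.75 × (1 − 0.260106) = 0.554921.

0.55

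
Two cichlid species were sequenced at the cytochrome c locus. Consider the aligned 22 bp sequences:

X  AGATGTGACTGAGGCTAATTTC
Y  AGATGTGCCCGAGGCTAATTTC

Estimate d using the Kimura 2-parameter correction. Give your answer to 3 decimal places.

0.097

Of 22 sites, 1 differences are transitions and 1 are transversions, so P = 1/22 ≈ 0.045455 and Q = 1/22 ≈ 0.045455.
Under the Kimura two-parameter model, d = −½ ln(1 − 2P − Q) − ¼ ln(1 − 2Q).
1 − 2P − Q = 0.863635, giving −½ ln(0.863635) = 0.073303.
1 − 2Q = 0.90909, giving −¼ ln(0.90909) = 0.023828.
d = 0.073303 + 0.023828 = 0.097131.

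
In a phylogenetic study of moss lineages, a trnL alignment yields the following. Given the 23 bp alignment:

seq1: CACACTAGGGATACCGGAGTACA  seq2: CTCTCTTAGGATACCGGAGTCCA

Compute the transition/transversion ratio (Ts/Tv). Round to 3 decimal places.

Transitions are A↔G and C↔T; transversions are all other mismatches.
Transitions: 1. Transversions: 4.
R = 1/4 = 0.250.

0.250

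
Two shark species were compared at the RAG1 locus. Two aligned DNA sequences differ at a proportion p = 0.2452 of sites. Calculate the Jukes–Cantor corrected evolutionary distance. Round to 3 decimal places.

0.297

d = −(3/4) ln(1 − 4p/3) = −0.75 ln(1 − 0.326933) = −0.75 ln(0.673067)
  = −0.75 × (-0.395910) = 0.296933 substitutions/site.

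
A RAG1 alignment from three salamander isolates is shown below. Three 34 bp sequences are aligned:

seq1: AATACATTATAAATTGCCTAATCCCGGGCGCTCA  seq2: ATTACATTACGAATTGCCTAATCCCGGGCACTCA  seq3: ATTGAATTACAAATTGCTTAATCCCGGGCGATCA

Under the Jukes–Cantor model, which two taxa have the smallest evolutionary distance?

seq1 and seq2

seq1–seq2: 4/34 differ, p = 0.118, d = 0.128.
seq1–seq3: 6/34 differ, p = 0.176, d = 0.201.
seq2–seq3: 6/34 differ, p = 0.176, d = 0.201.
The smallest distance is between seq1 and seq2.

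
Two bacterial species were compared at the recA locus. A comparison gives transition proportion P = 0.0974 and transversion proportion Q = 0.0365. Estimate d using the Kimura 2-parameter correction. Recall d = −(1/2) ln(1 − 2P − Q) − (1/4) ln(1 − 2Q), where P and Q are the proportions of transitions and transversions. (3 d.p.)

0.150

Under the Kimura two-parameter model, d = −½ ln(1 − 2P − Q) − ¼ ln(1 − 2Q).
1 − 2P − Q = 0.7687, giving −½ ln(0.7687) = 0.131527.
1 − 2Q = 0.927, giving −¼ ln(0.927) = 0.018950.
d = 0.131527 + 0.018950 = 0.150477.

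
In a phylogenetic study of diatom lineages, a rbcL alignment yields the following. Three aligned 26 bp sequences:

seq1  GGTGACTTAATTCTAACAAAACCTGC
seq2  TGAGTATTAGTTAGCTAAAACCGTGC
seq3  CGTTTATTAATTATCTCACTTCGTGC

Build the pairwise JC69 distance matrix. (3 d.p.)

d(seq1,seq2) = 0.717, d(seq1,seq3) = 0.623, d(seq2,seq3) = 0.464

seq1–seq2: 12/26 sites differ → p ≈ 0.461538, d = −0.75 ln(1 − 0.615384) = 0.716632 ≈ 0.717.
seq1–seq3: 11/26 sites differ → p ≈ 0.423077, d = −0.75 ln(1 − 0.564103) = 0.622762 ≈ 0.623.
seq2–seq3: 9/26 sites differ → p ≈ 0.346154, d = −0.75 ln(1 − 0.461539) = 0.464280 ≈ 0.464.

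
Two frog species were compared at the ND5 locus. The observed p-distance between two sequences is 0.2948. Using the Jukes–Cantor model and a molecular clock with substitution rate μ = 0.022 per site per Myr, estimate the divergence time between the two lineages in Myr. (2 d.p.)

8.51

d = −(3/4) ln(1 − 4p/3) = −0.75 ln(1 − 0.393067) = −0.75 ln(0.606933)
  = −0.75 × (-0.499337) = 0.374503 substitutions/site.
Under a molecular clock d = 2μt, so t = d/(2μ) = 0.374503 / (2 × 0.022) = 8.51 Myr.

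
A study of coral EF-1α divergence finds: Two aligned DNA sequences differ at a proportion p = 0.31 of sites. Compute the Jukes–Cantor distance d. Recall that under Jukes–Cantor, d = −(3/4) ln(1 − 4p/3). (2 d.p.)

0.40

d = −(3/4) ln(1 − 4p/3) = −0.75 ln(1 − 0.413333) = −0.75 ln(0.586667)
  = −0.75 × (-0.533298) = 0.399974 substitutions/site.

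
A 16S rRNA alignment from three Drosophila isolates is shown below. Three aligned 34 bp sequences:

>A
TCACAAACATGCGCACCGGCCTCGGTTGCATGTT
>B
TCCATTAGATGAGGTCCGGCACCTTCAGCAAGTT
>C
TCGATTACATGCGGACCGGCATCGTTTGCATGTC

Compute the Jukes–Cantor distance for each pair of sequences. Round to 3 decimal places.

A–B: 15/34 sites differ → p ≈ 0.441176, d = −0.75 ln(1 − 0.588235) = 0.665477 ≈ 0.665.
A–C: 8/34 sites differ → p ≈ 0.235294, d = −0.75 ln(1 − 0.313725) = 0.282358 ≈ 0.282.
B–C: 10/34 sites differ → p ≈ 0.294118, d = −0.75 ln(1 − 0.392157) = 0.373379 ≈ 0.373.

d(A,B) = 0.665, d(A,C) = 0.282, d(B,C) = 0.373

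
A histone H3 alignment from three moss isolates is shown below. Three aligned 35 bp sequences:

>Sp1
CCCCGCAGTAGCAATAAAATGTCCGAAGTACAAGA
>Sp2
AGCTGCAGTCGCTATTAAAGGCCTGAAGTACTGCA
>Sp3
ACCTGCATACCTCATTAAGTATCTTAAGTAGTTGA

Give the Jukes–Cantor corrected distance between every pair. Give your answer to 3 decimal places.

Sp1–Sp2: 12/35 sites differ → p ≈ 0.342857, d = −0.75 ln(1 − 0.457143) = 0.458182 ≈ 0.458.
Sp1–Sp3: 16/35 sites differ → p ≈ 0.457143, d = −0.75 ln(1 − 0.609524) = 0.705292 ≈ 0.705.
Sp2–Sp3: 14/35 sites differ → p = 0.4, d = −0.75 ln(1 − 0.533333) = 0.571605 ≈ 0.572.

d(Sp1,Sp2) = 0.458, d(Sp1,Sp3) = 0.705, d(Sp2,Sp3) = 0.572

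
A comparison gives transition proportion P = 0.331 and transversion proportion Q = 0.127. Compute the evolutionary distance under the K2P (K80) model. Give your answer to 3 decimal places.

Under the Kimura two-parameter model, d = −½ ln(1 − 2P − Q) − ¼ ln(1 − 2Q).
1 − 2P − Q = 0.211, giving −½ ln(0.211) = 0.777949.
1 − 2Q = 0.746, giving −¼ ln(0.746) = 0.073257.
d = 0.777949 + 0.073257 = 0.851206.

0.851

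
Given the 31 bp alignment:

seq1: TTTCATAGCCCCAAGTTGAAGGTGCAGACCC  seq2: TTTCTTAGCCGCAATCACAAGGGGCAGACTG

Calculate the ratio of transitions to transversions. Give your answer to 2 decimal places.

Transitions are A↔G and C↔T; transversions are all other mismatches.
Transitions: 2. Transversions: 7.
R = 2/7 = 0.285714… ≈ 0.29 (to 2 d.p.).

0.29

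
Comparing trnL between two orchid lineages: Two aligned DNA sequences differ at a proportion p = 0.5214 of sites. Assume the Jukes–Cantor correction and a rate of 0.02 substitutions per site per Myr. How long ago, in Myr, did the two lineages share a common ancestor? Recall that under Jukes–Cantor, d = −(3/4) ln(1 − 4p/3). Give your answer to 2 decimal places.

22.28

d = −(3/4) ln(1 − 4p/3) = −0.75 ln(1 − 0.6952) = −0.75 ln(0.3048)
  = −0.75 × (-1.188099) = 0.891074 substitutions/site.
Under a molecular clock d = 2μt, so t = d/(2μ) = 0.891074 / (2 × 0.02) = 22.28 Myr.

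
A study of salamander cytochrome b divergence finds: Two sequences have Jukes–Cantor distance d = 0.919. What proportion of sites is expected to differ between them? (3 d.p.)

p = (3/4)(1 − e^(−4d/3)) = 0.75 × (1 − e^(-1.225333)) = 0.75 × (1 − 0.293660) = 0.529755.

0.530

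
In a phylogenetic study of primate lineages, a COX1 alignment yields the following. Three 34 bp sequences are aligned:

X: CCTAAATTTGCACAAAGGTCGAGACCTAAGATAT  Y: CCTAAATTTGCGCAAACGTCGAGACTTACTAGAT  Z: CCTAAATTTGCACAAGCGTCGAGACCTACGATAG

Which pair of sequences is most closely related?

X–Y: 6/34 differ, p = 0.176, d = 0.201.
X–Z: 4/34 differ, p = 0.118, d = 0.128.
Y–Z: 6/34 differ, p = 0.176, d = 0.201.
The smallest distance is between X and Z.

X and Z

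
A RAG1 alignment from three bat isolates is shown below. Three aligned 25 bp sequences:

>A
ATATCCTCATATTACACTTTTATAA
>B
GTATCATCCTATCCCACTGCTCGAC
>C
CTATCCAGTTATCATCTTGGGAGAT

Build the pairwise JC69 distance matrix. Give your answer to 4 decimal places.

d(A,B) = 0.5716, d(A,C) = 0.8865, d(B,C) = 0.8865

A–B: 10/25 sites differ → p = 0.4, d = −0.75 ln(1 − 0.533333) = 0.571605 ≈ 0.5716.
A–C: 13/25 sites differ → p = 0.52, d = −0.75 ln(1 − 0.693333) = 0.886495 ≈ 0.8865.
B–C: 13/25 sites differ → p = 0.52, d = −0.75 ln(1 − 0.693333) = 0.886495 ≈ 0.8865.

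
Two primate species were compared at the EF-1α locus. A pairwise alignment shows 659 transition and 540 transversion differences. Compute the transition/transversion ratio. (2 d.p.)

1.22

R = 659/540 = 1.220370… ≈ 1.22 (to 2 d.p.).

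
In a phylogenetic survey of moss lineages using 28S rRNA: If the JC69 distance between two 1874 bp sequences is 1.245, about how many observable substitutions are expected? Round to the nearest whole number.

1138

Invert JC69: p = (3/4)(1 − e^(−4d/3)) = 0.75 × (1 − e^(-1.66)) = 0.75 × (1 − 0.190139) = 0.607396.
Expected differing sites = pL ≈ 0.607396 × 1874 = 1138.260104 ≈ 1138.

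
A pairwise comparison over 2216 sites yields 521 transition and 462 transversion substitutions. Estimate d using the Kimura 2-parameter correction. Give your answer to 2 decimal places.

0.70

P = 521/2216 ≈ 0.235108 and Q = 462/2216 ≈ 0.208484.
Under the Kimura two-parameter model, d = −½ ln(1 − 2P − Q) − ¼ ln(1 − 2Q).
1 − 2P − Q = 0.3213, giving −½ ln(0.3213) = 0.567690.
1 − 2Q = 0.583032, giving −¼ ln(0.583032) = 0.134878.
d = 0.567690 + 0.134878 = 0.702568.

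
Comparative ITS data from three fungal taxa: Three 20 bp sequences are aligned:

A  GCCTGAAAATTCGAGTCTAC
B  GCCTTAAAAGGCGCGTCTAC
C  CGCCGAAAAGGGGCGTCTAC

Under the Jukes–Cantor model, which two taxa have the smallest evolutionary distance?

A and B

A–B: 4/20 differ, p = 0.200, d = 0.233.
A–C: 7/20 differ, p = 0.350, d = 0.471.
B–C: 5/20 differ, p = 0.250, d = 0.304.
The smallest distance is between A and B.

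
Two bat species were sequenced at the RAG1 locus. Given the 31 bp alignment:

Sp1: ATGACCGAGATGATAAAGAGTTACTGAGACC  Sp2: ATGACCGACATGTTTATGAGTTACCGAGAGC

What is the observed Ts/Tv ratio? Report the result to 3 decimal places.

0.200

Transitions are A↔G and C↔T; transversions are all other mismatches.
Transitions: 1. Transversions: 5.
R = 1/5 = 0.200.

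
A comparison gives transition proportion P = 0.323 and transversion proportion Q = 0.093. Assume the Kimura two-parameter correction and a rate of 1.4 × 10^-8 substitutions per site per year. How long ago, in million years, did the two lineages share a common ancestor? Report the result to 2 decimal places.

Under the Kimura two-parameter model, d = −½ ln(1 − 2P − Q) − ¼ ln(1 − 2Q).
1 − 2P − Q = 0.261, giving −½ ln(0.261) = 0.671617.
1 − 2Q = 0.814, giving −¼ ln(0.814) = 0.051449.
d = 0.671617 + 0.051449 = 0.723066.
Under a molecular clock d = 2μt, so t = d/(2μ) = 0.723066 / (2 × 1.4 × 10^-8) = 25.82 million years.

25.82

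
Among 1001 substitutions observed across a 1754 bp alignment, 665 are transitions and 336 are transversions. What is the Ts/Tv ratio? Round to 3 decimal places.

1.979

R = 665/336 = 1.979166… ≈ 1.979 (to 3 d.p.).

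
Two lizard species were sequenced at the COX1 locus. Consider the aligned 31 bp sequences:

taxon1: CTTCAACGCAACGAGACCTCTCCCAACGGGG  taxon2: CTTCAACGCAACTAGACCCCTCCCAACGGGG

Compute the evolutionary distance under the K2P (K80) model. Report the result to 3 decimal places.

Of 31 sites, 1 differences are transitions and 1 are transversions, so P = 1/31 ≈ 0.032258 and Q = 1/31 ≈ 0.032258.
Under the Kimura two-parameter model, d = −½ ln(1 − 2P − Q) − ¼ ln(1 − 2Q).
1 − 2P − Q = 0.903226, giving −½ ln(0.903226) = 0.050891.
1 − 2Q = 0.935484, giving −¼ ln(0.935484) = 0.016673.
d = 0.050891 + 0.016673 = 0.067564.

0.068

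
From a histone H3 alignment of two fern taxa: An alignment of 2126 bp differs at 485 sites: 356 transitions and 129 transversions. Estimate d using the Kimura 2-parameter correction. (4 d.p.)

0.2841

P = 356/2126 ≈ 0.167451 and Q = 129/2126 ≈ 0.060677.
Under the Kimura two-parameter model, d = −½ ln(1 − 2P − Q) − ¼ ln(1 − 2Q).
1 − 2P − Q = 0.604421, giving −½ ln(0.604421) = 0.251742.
1 − 2Q = 0.878646, giving −¼ ln(0.878646) = 0.032343.
d = 0.251742 + 0.032343 = 0.284085.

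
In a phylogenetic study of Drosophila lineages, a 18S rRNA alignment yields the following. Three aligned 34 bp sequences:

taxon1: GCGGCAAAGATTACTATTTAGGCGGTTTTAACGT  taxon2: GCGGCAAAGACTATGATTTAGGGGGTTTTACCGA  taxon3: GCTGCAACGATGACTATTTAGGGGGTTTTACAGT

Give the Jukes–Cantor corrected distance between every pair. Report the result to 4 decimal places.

taxon1–taxon2: 6/34 sites differ → p ≈ 0.176471, d = −0.75 ln(1 − 0.235295) = 0.201199 ≈ 0.2012.
taxon1–taxon3: 6/34 sites differ → p ≈ 0.176471, d = −0.75 ln(1 − 0.235295) = 0.201199 ≈ 0.2012.
taxon2–taxon3: 8/34 sites differ → p ≈ 0.235294, d = −0.75 ln(1 − 0.313725) = 0.282358 ≈ 0.2824.

d(taxon1,taxon2) = 0.2012, d(taxon1,taxon3) = 0.2012, d(taxon2,taxon3) = 0.2824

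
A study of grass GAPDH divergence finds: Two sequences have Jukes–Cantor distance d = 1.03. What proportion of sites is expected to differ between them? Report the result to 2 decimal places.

0.56

p = (3/4)(1 − e^(−4d/3)) = 0.75 × (1 − e^(-1.373333)) = 0.75 × (1 − 0.253261) = 0.560054.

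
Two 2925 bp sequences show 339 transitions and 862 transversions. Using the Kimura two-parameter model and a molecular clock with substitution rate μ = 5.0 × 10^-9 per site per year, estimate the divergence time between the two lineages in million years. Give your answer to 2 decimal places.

59.63

P = 339/2925 ≈ 0.115897 and Q = 862/2925 ≈ 0.294701.
Under the Kimura two-parameter model, d = −½ ln(1 − 2P − Q) − ¼ ln(1 − 2Q).
1 − 2P − Q = 0.473505, giving −½ ln(0.473505) = 0.373796.
1 − 2Q = 0.410598, giving −¼ ln(0.410598) = 0.222535.
d = 0.373796 + 0.222535 = 0.596331.
Under a molecular clock d = 2μt, so t = d/(2μ) = 0.596331 / (2 × 5.0 × 10^-9) = 59.63 million years.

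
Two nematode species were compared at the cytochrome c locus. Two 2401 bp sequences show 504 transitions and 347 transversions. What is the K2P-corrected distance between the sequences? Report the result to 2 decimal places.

P = 504/2401 ≈ 0.209913 and Q = 347/2401 ≈ 0.144523.
Under the Kimura two-parameter model, d = −½ ln(1 − 2P − Q) − ¼ ln(1 − 2Q).
1 − 2P − Q = 0.435651, giving −½ ln(0.435651) = 0.415457.
1 − 2Q = 0.710954, giving −¼ ln(0.710954) = 0.085287.
d = 0.415457 + 0.085287 = 0.500744.

0.50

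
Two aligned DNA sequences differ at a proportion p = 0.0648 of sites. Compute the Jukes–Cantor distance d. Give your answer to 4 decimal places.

d = −(3/4) ln(1 − 4p/3) = −0.75 ln(1 − 0.0864) = −0.75 ln(0.9136)
  = −0.75 × (-0.090362) = 0.067772 substitutions/site.

0.0678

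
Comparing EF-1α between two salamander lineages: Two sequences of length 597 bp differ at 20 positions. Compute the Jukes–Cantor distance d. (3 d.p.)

0.034

p = 20/597 ≈ 0.033501.
d = −(3/4) ln(1 − 4p/3) = −0.75 ln(1 − 0.044668) = −0.75 ln(0.955332)
  = −0.75 × (-0.045696) = 0.034272 substitutions/site.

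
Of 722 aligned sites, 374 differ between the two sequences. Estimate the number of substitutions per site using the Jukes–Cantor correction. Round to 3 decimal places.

p = 374/722 ≈ 0.518006.
d = −(3/4) ln(1 − 4p/3) = −0.75 ln(1 − 0.690675) = −0.75 ln(0.309325)
  = −0.75 × (-1.173363) = 0.880022 substitutions/site.

0.880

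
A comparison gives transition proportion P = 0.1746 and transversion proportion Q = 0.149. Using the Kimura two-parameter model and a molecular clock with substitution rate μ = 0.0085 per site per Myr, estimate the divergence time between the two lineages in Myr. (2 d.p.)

25.48

Under the Kimura two-parameter model, d = −½ ln(1 − 2P − Q) − ¼ ln(1 − 2Q).
1 − 2P − Q = 0.5018, giving −½ ln(0.5018) = 0.344777.
1 − 2Q = 0.702, giving −¼ ln(0.702) = 0.088455.
d = 0.344777 + 0.088455 = 0.433232.
Under a molecular clock d = 2μt, so t = d/(2μ) = 0.433232 / (2 × 0.0085) = 25.48 Myr.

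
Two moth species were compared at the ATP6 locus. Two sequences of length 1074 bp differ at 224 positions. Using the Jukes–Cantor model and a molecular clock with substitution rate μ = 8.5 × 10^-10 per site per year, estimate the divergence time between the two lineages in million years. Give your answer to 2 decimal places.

p = 224/1074 ≈ 0.208566.
d = −(3/4) ln(1 − 4p/3) = −0.75 ln(1 − 0.278088) = −0.75 ln(0.721912)
  = −0.75 × (-0.325852) = 0.244389 substitutions/site.
Under a molecular clock d = 2μt, so t = d/(2μ) = 0.244389 / (2 × 8.5 × 10^-10) = 143.76 million years.

143.76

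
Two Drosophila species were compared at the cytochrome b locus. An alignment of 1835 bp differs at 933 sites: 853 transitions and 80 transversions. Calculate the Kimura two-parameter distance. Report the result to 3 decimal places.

P = 853/1835 ≈ 0.46485 and Q = 80/1835 ≈ 0.043597.
Under the Kimura two-parameter model, d = −½ ln(1 − 2P − Q) − ¼ ln(1 − 2Q).
1 − 2P − Q = 0.026703, giving −½ ln(0.026703) = 1.811490.
1 − 2Q = 0.912806, giving −¼ ln(0.912806) = 0.022808.
d = 1.811490 + 0.022808 = 1.834298.

1.834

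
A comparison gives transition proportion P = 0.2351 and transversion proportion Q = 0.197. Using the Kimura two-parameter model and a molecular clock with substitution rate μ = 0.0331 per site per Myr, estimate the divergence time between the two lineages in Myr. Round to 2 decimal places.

10.20

Under the Kimura two-parameter model, d = −½ ln(1 − 2P − Q) − ¼ ln(1 − 2Q).
1 − 2P − Q = 0.3328, giving −½ ln(0.3328) = 0.550107.
1 − 2Q = 0.606, giving −¼ ln(0.606) = 0.125219.
d = 0.550107 + 0.125219 = 0.675326.
Under a molecular clock d = 2μt, so t = d/(2μ) = 0.675326 / (2 × 0.0331) = 10.20 Myr.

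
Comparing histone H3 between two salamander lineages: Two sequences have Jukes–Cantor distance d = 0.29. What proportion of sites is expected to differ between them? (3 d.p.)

p = (3/4)(1 − e^(−4d/3)) = 0.75 × (1 − e^(-0.386667)) = 0.75 × (1 − 0.679317) = 0.240512.

0.241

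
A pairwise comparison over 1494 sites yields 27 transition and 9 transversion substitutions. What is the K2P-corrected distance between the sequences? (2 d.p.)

0.02

P = 27/1494 ≈ 0.018072 and Q = 9/1494 ≈ 0.006024.
Under the Kimura two-parameter model, d = −½ ln(1 − 2P − Q) − ¼ ln(1 − 2Q).
1 − 2P − Q = 0.957832, giving −½ ln(0.957832) = 0.021541.
1 − 2Q = 0.987952, giving −¼ ln(0.987952) = 0.003030.
d = 0.021541 + 0.003030 = 0.024571.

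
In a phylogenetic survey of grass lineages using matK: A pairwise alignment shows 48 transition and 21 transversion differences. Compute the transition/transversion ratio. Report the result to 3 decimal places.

R = 48/21 = 2.285714… ≈ 2.286 (to 3 d.p.).

2.286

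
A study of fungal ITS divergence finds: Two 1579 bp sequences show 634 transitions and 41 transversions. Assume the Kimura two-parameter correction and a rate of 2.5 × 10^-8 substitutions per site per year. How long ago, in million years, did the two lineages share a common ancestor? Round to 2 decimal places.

17.93

P = 634/1579 ≈ 0.40152 and Q = 41/1579 ≈ 0.025966.
Under the Kimura two-parameter model, d = −½ ln(1 − 2P − Q) − ¼ ln(1 − 2Q).
1 − 2P − Q = 0.170994, giving −½ ln(0.170994) = 0.883063.
1 − 2Q = 0.948068, giving −¼ ln(0.948068) = 0.013332.
d = 0.883063 + 0.013332 = 0.896395.
Under a molecular clock d = 2μt, so t = d/(2μ) = 0.896395 / (2 × 2.5 × 10^-8) = 17.93 million years.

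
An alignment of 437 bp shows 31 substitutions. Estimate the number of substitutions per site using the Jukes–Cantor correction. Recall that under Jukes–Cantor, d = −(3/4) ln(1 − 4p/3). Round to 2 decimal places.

0.07

p = 31/437 ≈ 0.070938.
d = −(3/4) ln(1 − 4p/3) = −0.75 ln(1 − 0.094584) = −0.75 ln(0.905416)
  = −0.75 × (-0.099361) = 0.074521 substitutions/site.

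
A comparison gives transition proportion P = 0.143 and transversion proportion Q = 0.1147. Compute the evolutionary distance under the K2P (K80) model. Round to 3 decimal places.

0.321

Under the Kimura two-parameter model, d = −½ ln(1 − 2P − Q) − ¼ ln(1 − 2Q).
1 − 2P − Q = 0.5993, giving −½ ln(0.5993) = 0.255996.
1 − 2Q = 0.7706, giving −¼ ln(0.7706) = 0.065146.
d = 0.255996 + 0.065146 = 0.321142.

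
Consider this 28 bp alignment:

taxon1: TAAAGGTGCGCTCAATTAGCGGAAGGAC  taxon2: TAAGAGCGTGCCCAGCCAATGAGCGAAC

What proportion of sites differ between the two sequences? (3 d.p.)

0.500

The sequences differ at 14 of 28 positions.
p = 14/28 = 0.500.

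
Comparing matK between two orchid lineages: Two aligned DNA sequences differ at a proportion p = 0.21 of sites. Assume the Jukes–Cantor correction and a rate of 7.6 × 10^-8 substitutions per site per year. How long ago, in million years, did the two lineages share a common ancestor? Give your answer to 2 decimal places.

d = −(3/4) ln(1 − 4p/3) = −0.75 ln(1 − 0.28) = −0.75 ln(0.72)
  = −0.75 × (-0.328504) = 0.246378 substitutions/site.
Under a molecular clock d = 2μt, so t = d/(2μ) = 0.246378 / (2 × 7.6 × 10^-8) = 1.62 million years.

1.62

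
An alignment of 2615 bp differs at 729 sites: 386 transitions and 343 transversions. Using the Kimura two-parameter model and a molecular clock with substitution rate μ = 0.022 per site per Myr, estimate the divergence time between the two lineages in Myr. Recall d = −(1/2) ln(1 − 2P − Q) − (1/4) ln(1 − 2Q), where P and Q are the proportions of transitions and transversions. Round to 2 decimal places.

8.04

P = 386/2615 ≈ 0.14761 and Q = 343/2615 ≈ 0.131166.
Under the Kimura two-parameter model, d = −½ ln(1 − 2P − Q) − ¼ ln(1 − 2Q).
1 − 2P − Q = 0.573614, giving −½ ln(0.573614) = 0.277899.
1 − 2Q = 0.737668, giving −¼ ln(0.737668) = 0.076065.
d = 0.277899 + 0.076065 = 0.353964.
Under a molecular clock d = 2μt, so t = d/(2μ) = 0.353964 / (2 × 0.022) = 8.04 Myr.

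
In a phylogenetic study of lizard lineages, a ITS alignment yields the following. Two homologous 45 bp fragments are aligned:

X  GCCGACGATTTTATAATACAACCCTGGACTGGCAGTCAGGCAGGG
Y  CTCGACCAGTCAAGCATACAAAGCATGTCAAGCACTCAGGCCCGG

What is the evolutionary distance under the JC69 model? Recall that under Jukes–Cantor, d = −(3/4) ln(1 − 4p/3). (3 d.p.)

The sequences differ at 18 of 45 sites, so p = 18/45 = 0.4.
d = −(3/4) ln(1 − 4p/3) = −0.75 ln(1 − 0.533333) = −0.75 ln(0.466667)
  = −0.75 × (-0.762139) = 0.571604 substitutions/site.

0.572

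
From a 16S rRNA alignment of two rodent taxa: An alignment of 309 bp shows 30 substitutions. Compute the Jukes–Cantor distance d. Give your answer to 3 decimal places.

p = 30/309 ≈ 0.097087.
d = −(3/4) ln(1 − 4p/3) = −0.75 ln(1 − 0.129449) = −0.75 ln(0.870551)
  = −0.75 × (-0.138629) = 0.103972 substitutions/site.

0.104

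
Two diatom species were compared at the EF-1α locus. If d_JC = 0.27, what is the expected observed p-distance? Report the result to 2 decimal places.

0.23

p = (3/4)(1 − e^(−4d/3)) = 0.75 × (1 − e^(-0.36)) = 0.75 × (1 − 0.697676) = 0.226743.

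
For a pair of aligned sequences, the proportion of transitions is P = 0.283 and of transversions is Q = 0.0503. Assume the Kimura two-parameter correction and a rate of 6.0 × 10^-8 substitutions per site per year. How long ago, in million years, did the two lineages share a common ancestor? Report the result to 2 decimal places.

Under the Kimura two-parameter model, d = −½ ln(1 − 2P − Q) − ¼ ln(1 − 2Q).
1 − 2P − Q = 0.3837, giving −½ ln(0.3837) = 0.478947.
1 − 2Q = 0.8994, giving −¼ ln(0.8994) = 0.026507.
d = 0.478947 + 0.026507 = 0.505454.
Under a molecular clock d = 2μt, so t = d/(2μ) = 0.505454 / (2 × 6.0 × 10^-8) = 4.21 million years.

4.21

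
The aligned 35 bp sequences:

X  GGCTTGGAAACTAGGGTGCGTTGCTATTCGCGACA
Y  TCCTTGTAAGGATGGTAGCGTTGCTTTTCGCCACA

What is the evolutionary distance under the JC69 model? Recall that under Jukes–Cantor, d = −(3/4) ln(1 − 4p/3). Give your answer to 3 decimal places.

The sequences differ at 11 of 35 sites, so p = 11/35 ≈ 0.314286.
d = −(3/4) ln(1 − 4p/3) = −0.75 ln(1 − 0.419048) = −0.75 ln(0.580952)
  = −0.75 × (-0.543087) = 0.407315 substitutions/site.

0.407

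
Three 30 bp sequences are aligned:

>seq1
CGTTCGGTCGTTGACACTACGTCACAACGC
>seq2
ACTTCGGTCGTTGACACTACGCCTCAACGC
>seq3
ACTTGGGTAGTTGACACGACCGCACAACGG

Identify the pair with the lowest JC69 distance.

seq1 and seq2

seq1–seq2: 4/30 differ, p = 0.133, d = 0.147.
seq1–seq3: 8/30 differ, p = 0.267, d = 0.330.
seq2–seq3: 7/30 differ, p = 0.233, d = 0.280.
The smallest distance is between seq1 and seq2.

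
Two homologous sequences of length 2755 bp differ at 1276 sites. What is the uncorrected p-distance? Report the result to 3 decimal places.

0.463

p = 1276/2755 = 0.463157… ≈ 0.463 (to 3 d.p.).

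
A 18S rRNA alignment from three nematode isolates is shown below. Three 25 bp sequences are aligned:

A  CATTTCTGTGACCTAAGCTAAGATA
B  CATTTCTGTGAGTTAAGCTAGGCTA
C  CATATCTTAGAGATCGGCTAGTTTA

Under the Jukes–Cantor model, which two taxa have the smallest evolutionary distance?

A and B

A–B: 4/25 differ, p = 0.160, d = 0.180.
A–C: 10/25 differ, p = 0.400, d = 0.572.
B–C: 8/25 differ, p = 0.320, d = 0.417.
The smallest distance is between A and B.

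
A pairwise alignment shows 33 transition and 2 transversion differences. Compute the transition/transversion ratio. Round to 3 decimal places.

16.500

R = 33/2 = 16.500.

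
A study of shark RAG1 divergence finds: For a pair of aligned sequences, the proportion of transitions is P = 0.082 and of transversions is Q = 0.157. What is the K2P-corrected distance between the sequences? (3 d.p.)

0.288

Under the Kimura two-parameter model, d = −½ ln(1 − 2P − Q) − ¼ ln(1 − 2Q).
1 − 2P − Q = 0.679, giving −½ ln(0.679) = 0.193567.
1 − 2Q = 0.686, giving −¼ ln(0.686) = 0.094219.
d = 0.193567 + 0.094219 = 0.287786.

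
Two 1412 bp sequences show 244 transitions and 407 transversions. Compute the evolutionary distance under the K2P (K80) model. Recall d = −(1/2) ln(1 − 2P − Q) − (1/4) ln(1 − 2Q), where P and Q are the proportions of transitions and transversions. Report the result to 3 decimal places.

0.717

P = 244/1412 ≈ 0.172805 and Q = 407/1412 ≈ 0.288244.
Under the Kimura two-parameter model, d = −½ ln(1 − 2P − Q) − ¼ ln(1 − 2Q).
1 − 2P − Q = 0.366146, giving −½ ln(0.366146) = 0.502362.
1 − 2Q = 0.423512, giving −¼ ln(0.423512) = 0.214793.
d = 0.502362 + 0.214793 = 0.717155.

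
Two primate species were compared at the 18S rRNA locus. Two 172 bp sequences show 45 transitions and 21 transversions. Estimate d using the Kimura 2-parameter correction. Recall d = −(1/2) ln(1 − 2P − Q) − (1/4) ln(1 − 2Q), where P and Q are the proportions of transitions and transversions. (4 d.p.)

0.5883

P = 45/172 ≈ 0.261628 and Q = 21/172 ≈ 0.122093.
Under the Kimura two-parameter model, d = −½ ln(1 − 2P − Q) − ¼ ln(1 − 2Q).
1 − 2P − Q = 0.354651, giving −½ ln(0.354651) = 0.518311.
1 − 2Q = 0.755814, giving −¼ ln(0.755814) = 0.069990.
d = 0.518311 + 0.069990 = 0.588301.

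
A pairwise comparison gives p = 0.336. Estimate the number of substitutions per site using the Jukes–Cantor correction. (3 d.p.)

d = −(3/4) ln(1 − 4p/3) = −0.75 ln(1 − 0.448) = −0.75 ln(0.552)
  = −0.75 × (-0.594207) = 0.445655 substitutions/site.

0.446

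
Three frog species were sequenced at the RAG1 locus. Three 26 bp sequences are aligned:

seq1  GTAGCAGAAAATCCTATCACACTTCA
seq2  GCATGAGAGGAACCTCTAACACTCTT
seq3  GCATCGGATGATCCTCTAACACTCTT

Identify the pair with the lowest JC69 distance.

seq2 and seq3

seq1–seq2: 11/26 differ, p = 0.423, d = 0.623.
seq1–seq3: 10/26 differ, p = 0.385, d = 0.539.
seq2–seq3: 4/26 differ, p = 0.154, d = 0.172.
The smallest distance is between seq2 and seq3.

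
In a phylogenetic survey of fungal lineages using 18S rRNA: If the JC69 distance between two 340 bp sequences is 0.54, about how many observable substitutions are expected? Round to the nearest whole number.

Invert JC69: p = (3/4)(1 − e^(−4d/3)) = 0.75 × (1 − e^(-0.72)) = 0.75 × (1 − 0.486752) = 0.384936.
Expected differing sites = pL ≈ 0.384936 × 340 = 130.87824 ≈ 131.

131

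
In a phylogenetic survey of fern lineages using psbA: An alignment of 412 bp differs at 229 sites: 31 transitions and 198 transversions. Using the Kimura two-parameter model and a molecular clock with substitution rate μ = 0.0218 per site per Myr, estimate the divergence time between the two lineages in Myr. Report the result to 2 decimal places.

30.06

P = 31/412 ≈ 0.075243 and Q = 198/412 ≈ 0.480583.
Under the Kimura two-parameter model, d = −½ ln(1 − 2P − Q) − ¼ ln(1 − 2Q).
1 − 2P − Q = 0.368931, giving −½ ln(0.368931) = 0.498573.
1 − 2Q = 0.038834, giving −¼ ln(0.038834) = 0.812115.
d = 0.498573 + 0.812115 = 1.310688.
Under a molecular clock d = 2μt, so t = d/(2μ) = 1.310688 / (2 × 0.0218) = 30.06 Myr.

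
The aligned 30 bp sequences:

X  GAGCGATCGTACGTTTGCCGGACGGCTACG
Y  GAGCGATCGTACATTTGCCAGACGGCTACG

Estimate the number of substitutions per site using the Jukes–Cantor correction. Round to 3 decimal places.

0.070

The sequences differ at 2 of 30 sites (13, 20), so p = 2/30 ≈ 0.066667.
d = −(3/4) ln(1 − 4p/3) = −0.75 ln(1 − 0.088889) = −0.75 ln(0.911111)
  = −0.75 × (-0.093091) = 0.069818 substitutions/site.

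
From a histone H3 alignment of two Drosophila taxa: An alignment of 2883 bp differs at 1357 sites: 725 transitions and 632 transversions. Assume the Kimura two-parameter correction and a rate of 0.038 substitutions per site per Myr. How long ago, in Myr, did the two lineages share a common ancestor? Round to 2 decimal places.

P = 725/2883 ≈ 0.251474 and Q = 632/2883 ≈ 0.219216.
Under the Kimura two-parameter model, d = −½ ln(1 − 2P − Q) − ¼ ln(1 − 2Q).
1 − 2P − Q = 0.277836, giving −½ ln(0.277836) = 0.640362.
1 − 2Q = 0.561568, giving −¼ ln(0.561568) = 0.144256.
d = 0.640362 + 0.144256 = 0.784618.
Under a molecular clock d = 2μt, so t = d/(2μ) = 0.784618 / (2 × 0.038) = 10.32 Myr.

10.32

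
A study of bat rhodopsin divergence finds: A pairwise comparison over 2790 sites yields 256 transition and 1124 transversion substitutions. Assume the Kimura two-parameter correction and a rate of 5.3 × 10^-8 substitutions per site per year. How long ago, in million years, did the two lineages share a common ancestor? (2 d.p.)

P = 256/2790 ≈ 0.091756 and Q = 1124/2790 ≈ 0.402867.
Under the Kimura two-parameter model, d = −½ ln(1 − 2P − Q) − ¼ ln(1 − 2Q).
1 − 2P − Q = 0.413621, giving −½ ln(0.413621) = 0.441403.
1 − 2Q = 0.194266, giving −¼ ln(0.194266) = 0.409632.
d = 0.441403 + 0.409632 = 0.851035.
Under a molecular clock d = 2μt, so t = d/(2μ) = 0.851035 / (2 × 5.3 × 10^-8) = 8.03 million years.

8.03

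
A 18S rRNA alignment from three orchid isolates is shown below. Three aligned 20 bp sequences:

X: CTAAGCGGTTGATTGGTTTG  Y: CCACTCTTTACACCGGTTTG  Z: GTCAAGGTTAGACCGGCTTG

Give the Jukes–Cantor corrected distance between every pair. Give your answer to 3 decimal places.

X–Y: 9/20 sites differ → p = 0.45, d = −0.75 ln(1 − 0.6) = 0.687218 ≈ 0.687.
X–Z: 9/20 sites differ → p = 0.45, d = −0.75 ln(1 − 0.6) = 0.687218 ≈ 0.687.
Y–Z: 9/20 sites differ → p = 0.45, d = −0.75 ln(1 − 0.6) = 0.687218 ≈ 0.687.

d(X,Y) = 0.687, d(X,Z) = 0.687, d(Y,Z) = 0.687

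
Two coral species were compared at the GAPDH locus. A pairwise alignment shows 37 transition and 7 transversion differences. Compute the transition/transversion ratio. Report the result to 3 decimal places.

5.286

R = 37/7 = 5.285714… ≈ 5.286 (to 3 d.p.).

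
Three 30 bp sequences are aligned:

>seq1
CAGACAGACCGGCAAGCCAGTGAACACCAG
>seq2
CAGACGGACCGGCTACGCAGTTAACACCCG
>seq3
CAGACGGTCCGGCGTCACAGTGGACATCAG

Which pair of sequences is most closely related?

seq1–seq2: 6/30 differ, p = 0.200, d = 0.233.
seq1–seq3: 8/30 differ, p = 0.267, d = 0.330.
seq2–seq3: 8/30 differ, p = 0.267, d = 0.330.
The smallest distance is between seq1 and seq2.

seq1 and seq2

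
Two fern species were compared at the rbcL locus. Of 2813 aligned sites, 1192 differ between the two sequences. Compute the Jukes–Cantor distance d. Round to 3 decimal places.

0.624

p = 1192/2813 ≈ 0.423747.
d = −(3/4) ln(1 − 4p/3) = −0.75 ln(1 − 0.564996) = −0.75 ln(0.435004)
  = −0.75 × (-0.832400) = 0.624300 substitutions/site.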